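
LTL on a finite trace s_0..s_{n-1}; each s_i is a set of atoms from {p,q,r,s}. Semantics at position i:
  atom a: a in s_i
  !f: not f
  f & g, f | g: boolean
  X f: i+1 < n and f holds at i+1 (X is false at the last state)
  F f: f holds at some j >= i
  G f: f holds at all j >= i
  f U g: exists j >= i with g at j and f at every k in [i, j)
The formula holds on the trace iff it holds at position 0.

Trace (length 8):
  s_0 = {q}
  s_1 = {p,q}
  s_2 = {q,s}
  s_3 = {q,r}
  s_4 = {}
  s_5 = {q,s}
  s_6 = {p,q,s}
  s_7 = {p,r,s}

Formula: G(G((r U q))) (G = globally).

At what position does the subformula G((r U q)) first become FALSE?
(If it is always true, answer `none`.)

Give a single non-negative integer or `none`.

Answer: 0

Derivation:
s_0={q}: G((r U q))=False (r U q)=True r=False q=True
s_1={p,q}: G((r U q))=False (r U q)=True r=False q=True
s_2={q,s}: G((r U q))=False (r U q)=True r=False q=True
s_3={q,r}: G((r U q))=False (r U q)=True r=True q=True
s_4={}: G((r U q))=False (r U q)=False r=False q=False
s_5={q,s}: G((r U q))=False (r U q)=True r=False q=True
s_6={p,q,s}: G((r U q))=False (r U q)=True r=False q=True
s_7={p,r,s}: G((r U q))=False (r U q)=False r=True q=False
G(G((r U q))) holds globally = False
First violation at position 0.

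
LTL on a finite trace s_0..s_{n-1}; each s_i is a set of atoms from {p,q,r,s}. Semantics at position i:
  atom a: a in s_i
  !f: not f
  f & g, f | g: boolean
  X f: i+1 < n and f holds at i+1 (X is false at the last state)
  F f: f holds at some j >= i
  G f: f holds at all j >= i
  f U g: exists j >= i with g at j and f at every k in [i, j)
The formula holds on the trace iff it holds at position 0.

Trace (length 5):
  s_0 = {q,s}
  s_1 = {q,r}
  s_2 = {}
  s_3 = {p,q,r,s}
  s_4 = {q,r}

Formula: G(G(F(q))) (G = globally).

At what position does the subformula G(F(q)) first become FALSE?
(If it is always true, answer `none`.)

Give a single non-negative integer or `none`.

s_0={q,s}: G(F(q))=True F(q)=True q=True
s_1={q,r}: G(F(q))=True F(q)=True q=True
s_2={}: G(F(q))=True F(q)=True q=False
s_3={p,q,r,s}: G(F(q))=True F(q)=True q=True
s_4={q,r}: G(F(q))=True F(q)=True q=True
G(G(F(q))) holds globally = True
No violation — formula holds at every position.

Answer: none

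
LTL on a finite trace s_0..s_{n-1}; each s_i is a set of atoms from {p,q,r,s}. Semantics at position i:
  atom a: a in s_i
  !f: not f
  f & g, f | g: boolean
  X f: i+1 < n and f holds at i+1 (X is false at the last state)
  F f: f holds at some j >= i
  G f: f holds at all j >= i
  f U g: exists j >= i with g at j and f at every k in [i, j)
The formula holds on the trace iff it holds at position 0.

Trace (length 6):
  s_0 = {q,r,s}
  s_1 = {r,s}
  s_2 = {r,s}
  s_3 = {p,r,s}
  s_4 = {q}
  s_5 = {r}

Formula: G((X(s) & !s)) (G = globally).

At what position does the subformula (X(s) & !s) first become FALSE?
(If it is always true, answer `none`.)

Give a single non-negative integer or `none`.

s_0={q,r,s}: (X(s) & !s)=False X(s)=True s=True !s=False
s_1={r,s}: (X(s) & !s)=False X(s)=True s=True !s=False
s_2={r,s}: (X(s) & !s)=False X(s)=True s=True !s=False
s_3={p,r,s}: (X(s) & !s)=False X(s)=False s=True !s=False
s_4={q}: (X(s) & !s)=False X(s)=False s=False !s=True
s_5={r}: (X(s) & !s)=False X(s)=False s=False !s=True
G((X(s) & !s)) holds globally = False
First violation at position 0.

Answer: 0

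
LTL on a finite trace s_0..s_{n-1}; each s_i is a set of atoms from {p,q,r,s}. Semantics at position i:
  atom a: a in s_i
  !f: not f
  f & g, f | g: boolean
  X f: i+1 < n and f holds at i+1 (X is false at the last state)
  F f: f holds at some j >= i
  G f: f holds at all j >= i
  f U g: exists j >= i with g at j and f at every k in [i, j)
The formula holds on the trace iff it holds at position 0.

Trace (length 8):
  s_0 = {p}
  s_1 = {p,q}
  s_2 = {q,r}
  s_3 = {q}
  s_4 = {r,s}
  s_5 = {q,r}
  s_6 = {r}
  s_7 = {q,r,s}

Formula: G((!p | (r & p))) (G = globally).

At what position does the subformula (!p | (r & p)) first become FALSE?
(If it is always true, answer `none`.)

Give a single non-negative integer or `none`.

Answer: 0

Derivation:
s_0={p}: (!p | (r & p))=False !p=False p=True (r & p)=False r=False
s_1={p,q}: (!p | (r & p))=False !p=False p=True (r & p)=False r=False
s_2={q,r}: (!p | (r & p))=True !p=True p=False (r & p)=False r=True
s_3={q}: (!p | (r & p))=True !p=True p=False (r & p)=False r=False
s_4={r,s}: (!p | (r & p))=True !p=True p=False (r & p)=False r=True
s_5={q,r}: (!p | (r & p))=True !p=True p=False (r & p)=False r=True
s_6={r}: (!p | (r & p))=True !p=True p=False (r & p)=False r=True
s_7={q,r,s}: (!p | (r & p))=True !p=True p=False (r & p)=False r=True
G((!p | (r & p))) holds globally = False
First violation at position 0.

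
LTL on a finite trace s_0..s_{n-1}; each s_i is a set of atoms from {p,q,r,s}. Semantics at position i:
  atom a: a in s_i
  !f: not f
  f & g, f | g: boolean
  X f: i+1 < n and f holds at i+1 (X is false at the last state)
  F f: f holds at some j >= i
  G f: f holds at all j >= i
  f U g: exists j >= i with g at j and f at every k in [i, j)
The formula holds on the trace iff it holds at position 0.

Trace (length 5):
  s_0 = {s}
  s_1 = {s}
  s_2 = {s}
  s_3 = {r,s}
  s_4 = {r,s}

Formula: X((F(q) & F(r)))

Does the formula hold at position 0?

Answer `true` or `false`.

s_0={s}: X((F(q) & F(r)))=False (F(q) & F(r))=False F(q)=False q=False F(r)=True r=False
s_1={s}: X((F(q) & F(r)))=False (F(q) & F(r))=False F(q)=False q=False F(r)=True r=False
s_2={s}: X((F(q) & F(r)))=False (F(q) & F(r))=False F(q)=False q=False F(r)=True r=False
s_3={r,s}: X((F(q) & F(r)))=False (F(q) & F(r))=False F(q)=False q=False F(r)=True r=True
s_4={r,s}: X((F(q) & F(r)))=False (F(q) & F(r))=False F(q)=False q=False F(r)=True r=True

Answer: false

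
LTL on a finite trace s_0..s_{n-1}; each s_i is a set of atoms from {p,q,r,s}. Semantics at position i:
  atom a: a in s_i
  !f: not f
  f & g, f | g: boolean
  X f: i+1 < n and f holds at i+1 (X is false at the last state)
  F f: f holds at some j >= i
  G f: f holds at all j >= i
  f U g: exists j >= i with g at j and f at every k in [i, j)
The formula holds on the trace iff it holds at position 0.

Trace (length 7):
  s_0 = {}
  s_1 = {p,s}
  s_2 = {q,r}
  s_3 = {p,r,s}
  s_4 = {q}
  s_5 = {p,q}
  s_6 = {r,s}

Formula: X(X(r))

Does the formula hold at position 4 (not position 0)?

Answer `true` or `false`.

Answer: true

Derivation:
s_0={}: X(X(r))=True X(r)=False r=False
s_1={p,s}: X(X(r))=True X(r)=True r=False
s_2={q,r}: X(X(r))=False X(r)=True r=True
s_3={p,r,s}: X(X(r))=False X(r)=False r=True
s_4={q}: X(X(r))=True X(r)=False r=False
s_5={p,q}: X(X(r))=False X(r)=True r=False
s_6={r,s}: X(X(r))=False X(r)=False r=True
Evaluating at position 4: result = True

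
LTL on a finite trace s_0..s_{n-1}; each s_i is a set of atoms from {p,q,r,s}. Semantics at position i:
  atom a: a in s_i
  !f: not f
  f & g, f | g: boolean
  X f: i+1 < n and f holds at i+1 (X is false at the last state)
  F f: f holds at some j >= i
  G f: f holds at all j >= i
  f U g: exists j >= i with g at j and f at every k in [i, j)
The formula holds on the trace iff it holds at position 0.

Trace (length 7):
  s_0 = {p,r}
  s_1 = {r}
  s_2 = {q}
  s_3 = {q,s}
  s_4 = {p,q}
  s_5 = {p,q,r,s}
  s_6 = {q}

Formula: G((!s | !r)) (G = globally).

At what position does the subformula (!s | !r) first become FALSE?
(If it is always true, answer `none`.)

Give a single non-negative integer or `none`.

Answer: 5

Derivation:
s_0={p,r}: (!s | !r)=True !s=True s=False !r=False r=True
s_1={r}: (!s | !r)=True !s=True s=False !r=False r=True
s_2={q}: (!s | !r)=True !s=True s=False !r=True r=False
s_3={q,s}: (!s | !r)=True !s=False s=True !r=True r=False
s_4={p,q}: (!s | !r)=True !s=True s=False !r=True r=False
s_5={p,q,r,s}: (!s | !r)=False !s=False s=True !r=False r=True
s_6={q}: (!s | !r)=True !s=True s=False !r=True r=False
G((!s | !r)) holds globally = False
First violation at position 5.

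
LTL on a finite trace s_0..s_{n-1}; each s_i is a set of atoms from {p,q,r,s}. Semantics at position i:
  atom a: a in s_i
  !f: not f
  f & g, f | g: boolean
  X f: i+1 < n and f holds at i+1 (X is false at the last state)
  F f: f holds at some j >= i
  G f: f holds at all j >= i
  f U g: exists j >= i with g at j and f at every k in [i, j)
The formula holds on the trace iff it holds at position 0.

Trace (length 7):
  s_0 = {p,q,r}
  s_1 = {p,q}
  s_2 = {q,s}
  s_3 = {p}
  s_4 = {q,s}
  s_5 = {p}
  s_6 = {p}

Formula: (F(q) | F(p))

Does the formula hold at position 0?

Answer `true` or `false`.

s_0={p,q,r}: (F(q) | F(p))=True F(q)=True q=True F(p)=True p=True
s_1={p,q}: (F(q) | F(p))=True F(q)=True q=True F(p)=True p=True
s_2={q,s}: (F(q) | F(p))=True F(q)=True q=True F(p)=True p=False
s_3={p}: (F(q) | F(p))=True F(q)=True q=False F(p)=True p=True
s_4={q,s}: (F(q) | F(p))=True F(q)=True q=True F(p)=True p=False
s_5={p}: (F(q) | F(p))=True F(q)=False q=False F(p)=True p=True
s_6={p}: (F(q) | F(p))=True F(q)=False q=False F(p)=True p=True

Answer: true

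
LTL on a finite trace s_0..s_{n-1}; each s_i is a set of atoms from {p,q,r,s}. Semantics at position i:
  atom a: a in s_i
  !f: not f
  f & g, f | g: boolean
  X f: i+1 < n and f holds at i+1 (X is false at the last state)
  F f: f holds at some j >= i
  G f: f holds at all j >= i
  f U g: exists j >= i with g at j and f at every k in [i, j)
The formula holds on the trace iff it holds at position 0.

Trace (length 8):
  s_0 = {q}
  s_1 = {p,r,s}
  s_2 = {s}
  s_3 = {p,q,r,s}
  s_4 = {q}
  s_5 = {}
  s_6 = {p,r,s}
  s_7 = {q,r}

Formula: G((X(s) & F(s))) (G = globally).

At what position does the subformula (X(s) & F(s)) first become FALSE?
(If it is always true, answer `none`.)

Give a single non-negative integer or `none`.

Answer: 3

Derivation:
s_0={q}: (X(s) & F(s))=True X(s)=True s=False F(s)=True
s_1={p,r,s}: (X(s) & F(s))=True X(s)=True s=True F(s)=True
s_2={s}: (X(s) & F(s))=True X(s)=True s=True F(s)=True
s_3={p,q,r,s}: (X(s) & F(s))=False X(s)=False s=True F(s)=True
s_4={q}: (X(s) & F(s))=False X(s)=False s=False F(s)=True
s_5={}: (X(s) & F(s))=True X(s)=True s=False F(s)=True
s_6={p,r,s}: (X(s) & F(s))=False X(s)=False s=True F(s)=True
s_7={q,r}: (X(s) & F(s))=False X(s)=False s=False F(s)=False
G((X(s) & F(s))) holds globally = False
First violation at position 3.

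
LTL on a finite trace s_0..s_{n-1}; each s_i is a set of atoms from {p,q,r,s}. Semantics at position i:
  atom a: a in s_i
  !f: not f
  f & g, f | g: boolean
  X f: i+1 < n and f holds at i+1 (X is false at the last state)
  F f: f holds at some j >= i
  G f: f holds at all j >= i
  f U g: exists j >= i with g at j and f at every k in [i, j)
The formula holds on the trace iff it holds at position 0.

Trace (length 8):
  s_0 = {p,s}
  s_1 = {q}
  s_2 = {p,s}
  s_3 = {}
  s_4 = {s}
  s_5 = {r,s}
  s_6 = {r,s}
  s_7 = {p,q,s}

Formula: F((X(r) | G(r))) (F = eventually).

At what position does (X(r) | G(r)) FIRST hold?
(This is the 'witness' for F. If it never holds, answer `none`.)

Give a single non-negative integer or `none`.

Answer: 4

Derivation:
s_0={p,s}: (X(r) | G(r))=False X(r)=False r=False G(r)=False
s_1={q}: (X(r) | G(r))=False X(r)=False r=False G(r)=False
s_2={p,s}: (X(r) | G(r))=False X(r)=False r=False G(r)=False
s_3={}: (X(r) | G(r))=False X(r)=False r=False G(r)=False
s_4={s}: (X(r) | G(r))=True X(r)=True r=False G(r)=False
s_5={r,s}: (X(r) | G(r))=True X(r)=True r=True G(r)=False
s_6={r,s}: (X(r) | G(r))=False X(r)=False r=True G(r)=False
s_7={p,q,s}: (X(r) | G(r))=False X(r)=False r=False G(r)=False
F((X(r) | G(r))) holds; first witness at position 4.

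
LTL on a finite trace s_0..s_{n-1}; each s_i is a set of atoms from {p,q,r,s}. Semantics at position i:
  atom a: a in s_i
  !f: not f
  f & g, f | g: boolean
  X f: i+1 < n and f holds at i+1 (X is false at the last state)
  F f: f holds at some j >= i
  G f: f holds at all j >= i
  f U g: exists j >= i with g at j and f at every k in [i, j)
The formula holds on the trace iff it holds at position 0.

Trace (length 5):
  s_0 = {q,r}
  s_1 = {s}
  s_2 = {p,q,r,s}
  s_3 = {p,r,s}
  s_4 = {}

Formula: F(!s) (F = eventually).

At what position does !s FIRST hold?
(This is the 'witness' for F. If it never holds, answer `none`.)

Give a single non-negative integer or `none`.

Answer: 0

Derivation:
s_0={q,r}: !s=True s=False
s_1={s}: !s=False s=True
s_2={p,q,r,s}: !s=False s=True
s_3={p,r,s}: !s=False s=True
s_4={}: !s=True s=False
F(!s) holds; first witness at position 0.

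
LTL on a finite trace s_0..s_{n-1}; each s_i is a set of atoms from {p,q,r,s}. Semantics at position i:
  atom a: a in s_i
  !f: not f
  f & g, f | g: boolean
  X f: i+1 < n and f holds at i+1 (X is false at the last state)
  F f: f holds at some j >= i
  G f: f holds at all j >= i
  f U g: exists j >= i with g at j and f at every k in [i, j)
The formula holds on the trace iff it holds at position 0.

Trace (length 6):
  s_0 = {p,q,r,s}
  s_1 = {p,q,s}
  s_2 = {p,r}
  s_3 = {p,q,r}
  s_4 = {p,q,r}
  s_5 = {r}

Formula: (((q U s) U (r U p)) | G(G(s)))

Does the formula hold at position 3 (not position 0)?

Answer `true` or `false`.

Answer: true

Derivation:
s_0={p,q,r,s}: (((q U s) U (r U p)) | G(G(s)))=True ((q U s) U (r U p))=True (q U s)=True q=True s=True (r U p)=True r=True p=True G(G(s))=False G(s)=False
s_1={p,q,s}: (((q U s) U (r U p)) | G(G(s)))=True ((q U s) U (r U p))=True (q U s)=True q=True s=True (r U p)=True r=False p=True G(G(s))=False G(s)=False
s_2={p,r}: (((q U s) U (r U p)) | G(G(s)))=True ((q U s) U (r U p))=True (q U s)=False q=False s=False (r U p)=True r=True p=True G(G(s))=False G(s)=False
s_3={p,q,r}: (((q U s) U (r U p)) | G(G(s)))=True ((q U s) U (r U p))=True (q U s)=False q=True s=False (r U p)=True r=True p=True G(G(s))=False G(s)=False
s_4={p,q,r}: (((q U s) U (r U p)) | G(G(s)))=True ((q U s) U (r U p))=True (q U s)=False q=True s=False (r U p)=True r=True p=True G(G(s))=False G(s)=False
s_5={r}: (((q U s) U (r U p)) | G(G(s)))=False ((q U s) U (r U p))=False (q U s)=False q=False s=False (r U p)=False r=True p=False G(G(s))=False G(s)=False
Evaluating at position 3: result = True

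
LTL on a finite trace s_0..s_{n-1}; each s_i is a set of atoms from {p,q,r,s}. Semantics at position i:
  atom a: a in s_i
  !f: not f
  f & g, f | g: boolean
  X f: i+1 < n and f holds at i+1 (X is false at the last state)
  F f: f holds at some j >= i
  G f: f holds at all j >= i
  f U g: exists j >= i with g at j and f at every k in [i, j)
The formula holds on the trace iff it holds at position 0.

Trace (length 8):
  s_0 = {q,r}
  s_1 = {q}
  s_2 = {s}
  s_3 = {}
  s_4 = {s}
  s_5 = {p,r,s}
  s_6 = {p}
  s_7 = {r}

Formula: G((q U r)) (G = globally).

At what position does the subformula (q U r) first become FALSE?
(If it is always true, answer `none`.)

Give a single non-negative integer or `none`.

s_0={q,r}: (q U r)=True q=True r=True
s_1={q}: (q U r)=False q=True r=False
s_2={s}: (q U r)=False q=False r=False
s_3={}: (q U r)=False q=False r=False
s_4={s}: (q U r)=False q=False r=False
s_5={p,r,s}: (q U r)=True q=False r=True
s_6={p}: (q U r)=False q=False r=False
s_7={r}: (q U r)=True q=False r=True
G((q U r)) holds globally = False
First violation at position 1.

Answer: 1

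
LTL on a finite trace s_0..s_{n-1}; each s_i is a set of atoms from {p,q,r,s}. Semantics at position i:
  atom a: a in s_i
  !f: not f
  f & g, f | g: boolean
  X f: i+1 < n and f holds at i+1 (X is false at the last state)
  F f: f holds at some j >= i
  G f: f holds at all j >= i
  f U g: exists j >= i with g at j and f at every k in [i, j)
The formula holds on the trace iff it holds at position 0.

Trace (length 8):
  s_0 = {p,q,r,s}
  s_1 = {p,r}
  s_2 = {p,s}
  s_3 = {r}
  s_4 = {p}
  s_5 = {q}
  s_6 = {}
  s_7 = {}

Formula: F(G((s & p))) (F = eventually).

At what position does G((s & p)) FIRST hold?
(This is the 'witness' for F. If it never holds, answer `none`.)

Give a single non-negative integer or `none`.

Answer: none

Derivation:
s_0={p,q,r,s}: G((s & p))=False (s & p)=True s=True p=True
s_1={p,r}: G((s & p))=False (s & p)=False s=False p=True
s_2={p,s}: G((s & p))=False (s & p)=True s=True p=True
s_3={r}: G((s & p))=False (s & p)=False s=False p=False
s_4={p}: G((s & p))=False (s & p)=False s=False p=True
s_5={q}: G((s & p))=False (s & p)=False s=False p=False
s_6={}: G((s & p))=False (s & p)=False s=False p=False
s_7={}: G((s & p))=False (s & p)=False s=False p=False
F(G((s & p))) does not hold (no witness exists).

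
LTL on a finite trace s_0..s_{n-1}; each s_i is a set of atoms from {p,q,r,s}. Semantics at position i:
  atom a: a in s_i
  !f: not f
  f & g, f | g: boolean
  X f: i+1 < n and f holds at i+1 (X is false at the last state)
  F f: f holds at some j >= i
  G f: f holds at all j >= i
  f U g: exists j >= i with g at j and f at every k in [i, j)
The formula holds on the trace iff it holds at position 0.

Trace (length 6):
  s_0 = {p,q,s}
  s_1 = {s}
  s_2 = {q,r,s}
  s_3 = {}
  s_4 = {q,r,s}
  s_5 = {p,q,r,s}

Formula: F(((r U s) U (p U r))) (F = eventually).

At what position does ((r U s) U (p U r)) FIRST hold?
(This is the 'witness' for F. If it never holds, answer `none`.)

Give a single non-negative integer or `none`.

Answer: 0

Derivation:
s_0={p,q,s}: ((r U s) U (p U r))=True (r U s)=True r=False s=True (p U r)=False p=True
s_1={s}: ((r U s) U (p U r))=True (r U s)=True r=False s=True (p U r)=False p=False
s_2={q,r,s}: ((r U s) U (p U r))=True (r U s)=True r=True s=True (p U r)=True p=False
s_3={}: ((r U s) U (p U r))=False (r U s)=False r=False s=False (p U r)=False p=False
s_4={q,r,s}: ((r U s) U (p U r))=True (r U s)=True r=True s=True (p U r)=True p=False
s_5={p,q,r,s}: ((r U s) U (p U r))=True (r U s)=True r=True s=True (p U r)=True p=True
F(((r U s) U (p U r))) holds; first witness at position 0.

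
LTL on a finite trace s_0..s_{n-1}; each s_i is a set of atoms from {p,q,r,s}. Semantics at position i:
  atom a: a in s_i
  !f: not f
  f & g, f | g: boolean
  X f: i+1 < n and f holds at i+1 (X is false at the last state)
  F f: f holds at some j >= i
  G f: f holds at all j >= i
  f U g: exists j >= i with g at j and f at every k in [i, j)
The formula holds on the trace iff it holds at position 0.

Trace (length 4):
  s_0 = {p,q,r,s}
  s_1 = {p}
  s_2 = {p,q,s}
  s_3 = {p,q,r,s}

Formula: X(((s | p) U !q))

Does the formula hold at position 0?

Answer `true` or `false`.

Answer: true

Derivation:
s_0={p,q,r,s}: X(((s | p) U !q))=True ((s | p) U !q)=True (s | p)=True s=True p=True !q=False q=True
s_1={p}: X(((s | p) U !q))=False ((s | p) U !q)=True (s | p)=True s=False p=True !q=True q=False
s_2={p,q,s}: X(((s | p) U !q))=False ((s | p) U !q)=False (s | p)=True s=True p=True !q=False q=True
s_3={p,q,r,s}: X(((s | p) U !q))=False ((s | p) U !q)=False (s | p)=True s=True p=True !q=False q=True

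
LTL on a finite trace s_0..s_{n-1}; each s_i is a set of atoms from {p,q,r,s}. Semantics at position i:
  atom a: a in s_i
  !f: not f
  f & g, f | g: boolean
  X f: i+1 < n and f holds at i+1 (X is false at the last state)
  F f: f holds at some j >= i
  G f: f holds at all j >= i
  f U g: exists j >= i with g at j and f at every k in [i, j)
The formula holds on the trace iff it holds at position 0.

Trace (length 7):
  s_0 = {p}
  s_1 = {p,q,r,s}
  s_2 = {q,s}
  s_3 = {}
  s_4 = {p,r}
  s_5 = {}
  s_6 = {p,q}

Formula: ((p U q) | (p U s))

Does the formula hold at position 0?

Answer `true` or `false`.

s_0={p}: ((p U q) | (p U s))=True (p U q)=True p=True q=False (p U s)=True s=False
s_1={p,q,r,s}: ((p U q) | (p U s))=True (p U q)=True p=True q=True (p U s)=True s=True
s_2={q,s}: ((p U q) | (p U s))=True (p U q)=True p=False q=True (p U s)=True s=True
s_3={}: ((p U q) | (p U s))=False (p U q)=False p=False q=False (p U s)=False s=False
s_4={p,r}: ((p U q) | (p U s))=False (p U q)=False p=True q=False (p U s)=False s=False
s_5={}: ((p U q) | (p U s))=False (p U q)=False p=False q=False (p U s)=False s=False
s_6={p,q}: ((p U q) | (p U s))=True (p U q)=True p=True q=True (p U s)=False s=False

Answer: true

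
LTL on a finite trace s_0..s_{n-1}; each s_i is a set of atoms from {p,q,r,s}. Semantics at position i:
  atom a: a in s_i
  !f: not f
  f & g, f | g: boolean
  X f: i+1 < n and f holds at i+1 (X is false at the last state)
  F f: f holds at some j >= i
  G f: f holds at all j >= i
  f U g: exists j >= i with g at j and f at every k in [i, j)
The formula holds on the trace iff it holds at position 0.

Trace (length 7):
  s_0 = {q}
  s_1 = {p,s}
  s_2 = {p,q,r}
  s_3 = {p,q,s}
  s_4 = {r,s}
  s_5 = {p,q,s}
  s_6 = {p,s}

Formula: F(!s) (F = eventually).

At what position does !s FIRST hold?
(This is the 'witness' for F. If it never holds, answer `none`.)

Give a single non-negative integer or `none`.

Answer: 0

Derivation:
s_0={q}: !s=True s=False
s_1={p,s}: !s=False s=True
s_2={p,q,r}: !s=True s=False
s_3={p,q,s}: !s=False s=True
s_4={r,s}: !s=False s=True
s_5={p,q,s}: !s=False s=True
s_6={p,s}: !s=False s=True
F(!s) holds; first witness at position 0.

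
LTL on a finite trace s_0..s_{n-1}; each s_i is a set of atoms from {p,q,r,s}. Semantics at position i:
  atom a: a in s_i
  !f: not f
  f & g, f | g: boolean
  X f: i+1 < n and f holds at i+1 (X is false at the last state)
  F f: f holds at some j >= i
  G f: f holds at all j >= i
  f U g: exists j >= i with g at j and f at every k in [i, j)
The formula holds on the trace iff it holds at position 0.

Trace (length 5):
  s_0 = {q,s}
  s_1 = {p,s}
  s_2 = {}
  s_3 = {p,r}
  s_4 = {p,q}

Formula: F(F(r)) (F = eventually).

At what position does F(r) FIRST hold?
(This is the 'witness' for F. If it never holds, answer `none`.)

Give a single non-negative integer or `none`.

s_0={q,s}: F(r)=True r=False
s_1={p,s}: F(r)=True r=False
s_2={}: F(r)=True r=False
s_3={p,r}: F(r)=True r=True
s_4={p,q}: F(r)=False r=False
F(F(r)) holds; first witness at position 0.

Answer: 0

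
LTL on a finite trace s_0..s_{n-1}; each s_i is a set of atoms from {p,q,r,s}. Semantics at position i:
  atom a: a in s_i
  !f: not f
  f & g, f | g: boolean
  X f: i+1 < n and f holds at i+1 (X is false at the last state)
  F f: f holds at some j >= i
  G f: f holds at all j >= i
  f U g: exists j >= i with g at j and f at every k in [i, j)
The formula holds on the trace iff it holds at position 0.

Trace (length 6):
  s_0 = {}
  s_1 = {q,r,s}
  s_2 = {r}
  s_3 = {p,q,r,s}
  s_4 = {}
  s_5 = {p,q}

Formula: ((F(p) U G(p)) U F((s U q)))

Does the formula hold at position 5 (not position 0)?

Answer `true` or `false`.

s_0={}: ((F(p) U G(p)) U F((s U q)))=True (F(p) U G(p))=True F(p)=True p=False G(p)=False F((s U q))=True (s U q)=False s=False q=False
s_1={q,r,s}: ((F(p) U G(p)) U F((s U q)))=True (F(p) U G(p))=True F(p)=True p=False G(p)=False F((s U q))=True (s U q)=True s=True q=True
s_2={r}: ((F(p) U G(p)) U F((s U q)))=True (F(p) U G(p))=True F(p)=True p=False G(p)=False F((s U q))=True (s U q)=False s=False q=False
s_3={p,q,r,s}: ((F(p) U G(p)) U F((s U q)))=True (F(p) U G(p))=True F(p)=True p=True G(p)=False F((s U q))=True (s U q)=True s=True q=True
s_4={}: ((F(p) U G(p)) U F((s U q)))=True (F(p) U G(p))=True F(p)=True p=False G(p)=False F((s U q))=True (s U q)=False s=False q=False
s_5={p,q}: ((F(p) U G(p)) U F((s U q)))=True (F(p) U G(p))=True F(p)=True p=True G(p)=True F((s U q))=True (s U q)=True s=False q=True
Evaluating at position 5: result = True

Answer: true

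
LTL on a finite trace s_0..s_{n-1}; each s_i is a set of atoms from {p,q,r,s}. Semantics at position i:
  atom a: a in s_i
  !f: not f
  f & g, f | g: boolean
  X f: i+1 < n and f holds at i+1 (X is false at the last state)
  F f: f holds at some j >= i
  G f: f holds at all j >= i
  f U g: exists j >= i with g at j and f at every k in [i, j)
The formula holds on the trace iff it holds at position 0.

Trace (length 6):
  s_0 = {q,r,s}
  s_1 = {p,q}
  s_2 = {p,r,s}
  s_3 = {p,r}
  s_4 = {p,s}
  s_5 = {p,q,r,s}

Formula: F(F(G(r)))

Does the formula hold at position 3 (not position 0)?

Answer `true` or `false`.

s_0={q,r,s}: F(F(G(r)))=True F(G(r))=True G(r)=False r=True
s_1={p,q}: F(F(G(r)))=True F(G(r))=True G(r)=False r=False
s_2={p,r,s}: F(F(G(r)))=True F(G(r))=True G(r)=False r=True
s_3={p,r}: F(F(G(r)))=True F(G(r))=True G(r)=False r=True
s_4={p,s}: F(F(G(r)))=True F(G(r))=True G(r)=False r=False
s_5={p,q,r,s}: F(F(G(r)))=True F(G(r))=True G(r)=True r=True
Evaluating at position 3: result = True

Answer: true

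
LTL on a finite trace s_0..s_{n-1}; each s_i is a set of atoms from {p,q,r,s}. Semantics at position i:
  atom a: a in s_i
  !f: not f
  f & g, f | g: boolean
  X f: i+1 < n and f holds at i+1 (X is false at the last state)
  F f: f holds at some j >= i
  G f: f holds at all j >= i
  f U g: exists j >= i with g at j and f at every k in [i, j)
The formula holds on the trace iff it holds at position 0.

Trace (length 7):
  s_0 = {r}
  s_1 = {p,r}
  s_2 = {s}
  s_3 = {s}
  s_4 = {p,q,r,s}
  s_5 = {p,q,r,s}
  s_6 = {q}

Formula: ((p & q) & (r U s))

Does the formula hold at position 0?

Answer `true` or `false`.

Answer: false

Derivation:
s_0={r}: ((p & q) & (r U s))=False (p & q)=False p=False q=False (r U s)=True r=True s=False
s_1={p,r}: ((p & q) & (r U s))=False (p & q)=False p=True q=False (r U s)=True r=True s=False
s_2={s}: ((p & q) & (r U s))=False (p & q)=False p=False q=False (r U s)=True r=False s=True
s_3={s}: ((p & q) & (r U s))=False (p & q)=False p=False q=False (r U s)=True r=False s=True
s_4={p,q,r,s}: ((p & q) & (r U s))=True (p & q)=True p=True q=True (r U s)=True r=True s=True
s_5={p,q,r,s}: ((p & q) & (r U s))=True (p & q)=True p=True q=True (r U s)=True r=True s=True
s_6={q}: ((p & q) & (r U s))=False (p & q)=False p=False q=True (r U s)=False r=False s=False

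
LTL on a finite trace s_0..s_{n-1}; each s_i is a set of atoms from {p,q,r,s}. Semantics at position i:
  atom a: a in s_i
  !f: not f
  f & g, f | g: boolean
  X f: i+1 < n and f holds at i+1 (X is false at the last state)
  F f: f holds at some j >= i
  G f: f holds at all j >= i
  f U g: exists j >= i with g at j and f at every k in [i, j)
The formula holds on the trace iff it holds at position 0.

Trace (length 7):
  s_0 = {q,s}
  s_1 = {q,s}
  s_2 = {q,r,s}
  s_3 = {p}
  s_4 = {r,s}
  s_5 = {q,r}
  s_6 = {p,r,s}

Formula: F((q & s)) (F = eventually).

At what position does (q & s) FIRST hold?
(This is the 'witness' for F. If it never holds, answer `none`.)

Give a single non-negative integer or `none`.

Answer: 0

Derivation:
s_0={q,s}: (q & s)=True q=True s=True
s_1={q,s}: (q & s)=True q=True s=True
s_2={q,r,s}: (q & s)=True q=True s=True
s_3={p}: (q & s)=False q=False s=False
s_4={r,s}: (q & s)=False q=False s=True
s_5={q,r}: (q & s)=False q=True s=False
s_6={p,r,s}: (q & s)=False q=False s=True
F((q & s)) holds; first witness at position 0.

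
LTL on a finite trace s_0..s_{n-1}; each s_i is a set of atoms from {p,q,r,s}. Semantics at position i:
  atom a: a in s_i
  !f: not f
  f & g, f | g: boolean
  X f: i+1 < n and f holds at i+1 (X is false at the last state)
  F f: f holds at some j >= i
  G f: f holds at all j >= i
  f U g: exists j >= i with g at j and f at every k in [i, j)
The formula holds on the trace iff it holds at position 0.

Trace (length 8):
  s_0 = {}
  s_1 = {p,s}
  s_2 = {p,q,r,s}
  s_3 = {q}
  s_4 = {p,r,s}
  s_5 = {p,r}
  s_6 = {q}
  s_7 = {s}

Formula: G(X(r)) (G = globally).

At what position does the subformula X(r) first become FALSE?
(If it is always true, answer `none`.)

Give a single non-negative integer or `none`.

s_0={}: X(r)=False r=False
s_1={p,s}: X(r)=True r=False
s_2={p,q,r,s}: X(r)=False r=True
s_3={q}: X(r)=True r=False
s_4={p,r,s}: X(r)=True r=True
s_5={p,r}: X(r)=False r=True
s_6={q}: X(r)=False r=False
s_7={s}: X(r)=False r=False
G(X(r)) holds globally = False
First violation at position 0.

Answer: 0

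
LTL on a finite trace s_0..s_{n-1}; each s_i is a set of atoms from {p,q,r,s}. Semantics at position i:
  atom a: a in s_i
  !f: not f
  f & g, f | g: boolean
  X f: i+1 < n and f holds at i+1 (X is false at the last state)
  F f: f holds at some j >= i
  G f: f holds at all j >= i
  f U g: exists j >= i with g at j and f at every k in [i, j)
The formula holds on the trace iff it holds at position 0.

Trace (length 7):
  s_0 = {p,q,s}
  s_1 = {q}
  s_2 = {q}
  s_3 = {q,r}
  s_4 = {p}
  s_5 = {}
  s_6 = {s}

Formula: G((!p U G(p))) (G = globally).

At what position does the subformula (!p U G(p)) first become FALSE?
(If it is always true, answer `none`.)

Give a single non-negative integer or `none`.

s_0={p,q,s}: (!p U G(p))=False !p=False p=True G(p)=False
s_1={q}: (!p U G(p))=False !p=True p=False G(p)=False
s_2={q}: (!p U G(p))=False !p=True p=False G(p)=False
s_3={q,r}: (!p U G(p))=False !p=True p=False G(p)=False
s_4={p}: (!p U G(p))=False !p=False p=True G(p)=False
s_5={}: (!p U G(p))=False !p=True p=False G(p)=False
s_6={s}: (!p U G(p))=False !p=True p=False G(p)=False
G((!p U G(p))) holds globally = False
First violation at position 0.

Answer: 0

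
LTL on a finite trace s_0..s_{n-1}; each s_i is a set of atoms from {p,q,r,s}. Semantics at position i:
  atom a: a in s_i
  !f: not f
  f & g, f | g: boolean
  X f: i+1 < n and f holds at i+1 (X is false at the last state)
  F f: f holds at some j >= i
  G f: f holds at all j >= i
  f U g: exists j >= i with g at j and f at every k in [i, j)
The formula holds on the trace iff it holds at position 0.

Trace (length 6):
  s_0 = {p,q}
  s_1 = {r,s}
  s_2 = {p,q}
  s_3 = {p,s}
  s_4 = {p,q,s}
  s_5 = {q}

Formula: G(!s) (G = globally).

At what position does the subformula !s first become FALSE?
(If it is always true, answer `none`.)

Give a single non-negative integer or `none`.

s_0={p,q}: !s=True s=False
s_1={r,s}: !s=False s=True
s_2={p,q}: !s=True s=False
s_3={p,s}: !s=False s=True
s_4={p,q,s}: !s=False s=True
s_5={q}: !s=True s=False
G(!s) holds globally = False
First violation at position 1.

Answer: 1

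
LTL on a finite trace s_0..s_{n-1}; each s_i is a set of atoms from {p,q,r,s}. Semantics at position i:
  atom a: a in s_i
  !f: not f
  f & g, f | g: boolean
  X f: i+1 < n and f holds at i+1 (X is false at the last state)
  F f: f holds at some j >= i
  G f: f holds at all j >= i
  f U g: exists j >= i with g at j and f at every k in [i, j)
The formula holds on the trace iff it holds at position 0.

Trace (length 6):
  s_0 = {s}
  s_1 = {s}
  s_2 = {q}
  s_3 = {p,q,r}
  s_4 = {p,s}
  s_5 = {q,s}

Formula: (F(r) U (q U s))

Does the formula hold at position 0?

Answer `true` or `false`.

Answer: true

Derivation:
s_0={s}: (F(r) U (q U s))=True F(r)=True r=False (q U s)=True q=False s=True
s_1={s}: (F(r) U (q U s))=True F(r)=True r=False (q U s)=True q=False s=True
s_2={q}: (F(r) U (q U s))=True F(r)=True r=False (q U s)=True q=True s=False
s_3={p,q,r}: (F(r) U (q U s))=True F(r)=True r=True (q U s)=True q=True s=False
s_4={p,s}: (F(r) U (q U s))=True F(r)=False r=False (q U s)=True q=False s=True
s_5={q,s}: (F(r) U (q U s))=True F(r)=False r=False (q U s)=True q=True s=True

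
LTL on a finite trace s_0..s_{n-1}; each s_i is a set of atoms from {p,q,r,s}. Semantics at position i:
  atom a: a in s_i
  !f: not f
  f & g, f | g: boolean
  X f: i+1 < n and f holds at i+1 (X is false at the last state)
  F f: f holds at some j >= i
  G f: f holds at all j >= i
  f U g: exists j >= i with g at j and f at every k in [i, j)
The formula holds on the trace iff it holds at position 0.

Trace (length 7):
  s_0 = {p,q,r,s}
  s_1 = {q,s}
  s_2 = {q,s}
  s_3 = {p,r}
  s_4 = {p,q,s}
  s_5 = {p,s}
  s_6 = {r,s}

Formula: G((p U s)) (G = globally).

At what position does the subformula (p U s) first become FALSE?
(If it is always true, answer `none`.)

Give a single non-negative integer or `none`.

s_0={p,q,r,s}: (p U s)=True p=True s=True
s_1={q,s}: (p U s)=True p=False s=True
s_2={q,s}: (p U s)=True p=False s=True
s_3={p,r}: (p U s)=True p=True s=False
s_4={p,q,s}: (p U s)=True p=True s=True
s_5={p,s}: (p U s)=True p=True s=True
s_6={r,s}: (p U s)=True p=False s=True
G((p U s)) holds globally = True
No violation — formula holds at every position.

Answer: none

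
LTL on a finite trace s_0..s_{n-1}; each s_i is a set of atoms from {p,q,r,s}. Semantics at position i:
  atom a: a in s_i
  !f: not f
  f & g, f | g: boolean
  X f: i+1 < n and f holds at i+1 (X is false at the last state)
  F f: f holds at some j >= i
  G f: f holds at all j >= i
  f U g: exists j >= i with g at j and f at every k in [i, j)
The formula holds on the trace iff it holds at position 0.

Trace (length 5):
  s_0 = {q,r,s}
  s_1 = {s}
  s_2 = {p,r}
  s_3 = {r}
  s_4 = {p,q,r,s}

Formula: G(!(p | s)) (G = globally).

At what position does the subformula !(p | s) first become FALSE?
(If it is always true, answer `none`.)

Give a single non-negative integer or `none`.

s_0={q,r,s}: !(p | s)=False (p | s)=True p=False s=True
s_1={s}: !(p | s)=False (p | s)=True p=False s=True
s_2={p,r}: !(p | s)=False (p | s)=True p=True s=False
s_3={r}: !(p | s)=True (p | s)=False p=False s=False
s_4={p,q,r,s}: !(p | s)=False (p | s)=True p=True s=True
G(!(p | s)) holds globally = False
First violation at position 0.

Answer: 0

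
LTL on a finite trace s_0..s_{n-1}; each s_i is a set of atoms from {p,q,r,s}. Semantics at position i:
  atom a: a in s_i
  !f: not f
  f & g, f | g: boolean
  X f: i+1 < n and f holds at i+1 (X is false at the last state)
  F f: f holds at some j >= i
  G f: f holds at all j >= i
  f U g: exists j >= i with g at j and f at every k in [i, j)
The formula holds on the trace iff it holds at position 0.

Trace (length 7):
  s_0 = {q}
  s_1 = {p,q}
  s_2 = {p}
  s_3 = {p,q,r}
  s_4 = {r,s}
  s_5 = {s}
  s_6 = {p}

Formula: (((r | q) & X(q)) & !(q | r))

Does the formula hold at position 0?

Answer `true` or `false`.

Answer: false

Derivation:
s_0={q}: (((r | q) & X(q)) & !(q | r))=False ((r | q) & X(q))=True (r | q)=True r=False q=True X(q)=True !(q | r)=False (q | r)=True
s_1={p,q}: (((r | q) & X(q)) & !(q | r))=False ((r | q) & X(q))=False (r | q)=True r=False q=True X(q)=False !(q | r)=False (q | r)=True
s_2={p}: (((r | q) & X(q)) & !(q | r))=False ((r | q) & X(q))=False (r | q)=False r=False q=False X(q)=True !(q | r)=True (q | r)=False
s_3={p,q,r}: (((r | q) & X(q)) & !(q | r))=False ((r | q) & X(q))=False (r | q)=True r=True q=True X(q)=False !(q | r)=False (q | r)=True
s_4={r,s}: (((r | q) & X(q)) & !(q | r))=False ((r | q) & X(q))=False (r | q)=True r=True q=False X(q)=False !(q | r)=False (q | r)=True
s_5={s}: (((r | q) & X(q)) & !(q | r))=False ((r | q) & X(q))=False (r | q)=False r=False q=False X(q)=False !(q | r)=True (q | r)=False
s_6={p}: (((r | q) & X(q)) & !(q | r))=False ((r | q) & X(q))=False (r | q)=False r=False q=False X(q)=False !(q | r)=True (q | r)=False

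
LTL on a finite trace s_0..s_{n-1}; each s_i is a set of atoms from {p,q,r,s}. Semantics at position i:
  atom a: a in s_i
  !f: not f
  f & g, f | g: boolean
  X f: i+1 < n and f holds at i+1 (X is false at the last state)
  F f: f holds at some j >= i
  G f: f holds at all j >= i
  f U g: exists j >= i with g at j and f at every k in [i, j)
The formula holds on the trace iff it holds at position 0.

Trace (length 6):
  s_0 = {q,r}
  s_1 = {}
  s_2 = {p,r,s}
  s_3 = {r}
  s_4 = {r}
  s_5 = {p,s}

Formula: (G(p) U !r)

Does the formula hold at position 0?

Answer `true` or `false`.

s_0={q,r}: (G(p) U !r)=False G(p)=False p=False !r=False r=True
s_1={}: (G(p) U !r)=True G(p)=False p=False !r=True r=False
s_2={p,r,s}: (G(p) U !r)=False G(p)=False p=True !r=False r=True
s_3={r}: (G(p) U !r)=False G(p)=False p=False !r=False r=True
s_4={r}: (G(p) U !r)=False G(p)=False p=False !r=False r=True
s_5={p,s}: (G(p) U !r)=True G(p)=True p=True !r=True r=False

Answer: false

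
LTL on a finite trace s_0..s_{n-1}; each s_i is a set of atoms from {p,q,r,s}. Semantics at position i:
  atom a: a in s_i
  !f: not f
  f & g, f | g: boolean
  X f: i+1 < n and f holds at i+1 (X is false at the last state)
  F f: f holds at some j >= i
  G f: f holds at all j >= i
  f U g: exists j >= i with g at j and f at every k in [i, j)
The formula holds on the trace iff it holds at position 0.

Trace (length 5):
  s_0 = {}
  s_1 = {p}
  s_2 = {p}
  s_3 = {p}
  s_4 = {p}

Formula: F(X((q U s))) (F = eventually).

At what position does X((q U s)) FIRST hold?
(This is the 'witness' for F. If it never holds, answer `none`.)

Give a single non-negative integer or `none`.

Answer: none

Derivation:
s_0={}: X((q U s))=False (q U s)=False q=False s=False
s_1={p}: X((q U s))=False (q U s)=False q=False s=False
s_2={p}: X((q U s))=False (q U s)=False q=False s=False
s_3={p}: X((q U s))=False (q U s)=False q=False s=False
s_4={p}: X((q U s))=False (q U s)=False q=False s=False
F(X((q U s))) does not hold (no witness exists).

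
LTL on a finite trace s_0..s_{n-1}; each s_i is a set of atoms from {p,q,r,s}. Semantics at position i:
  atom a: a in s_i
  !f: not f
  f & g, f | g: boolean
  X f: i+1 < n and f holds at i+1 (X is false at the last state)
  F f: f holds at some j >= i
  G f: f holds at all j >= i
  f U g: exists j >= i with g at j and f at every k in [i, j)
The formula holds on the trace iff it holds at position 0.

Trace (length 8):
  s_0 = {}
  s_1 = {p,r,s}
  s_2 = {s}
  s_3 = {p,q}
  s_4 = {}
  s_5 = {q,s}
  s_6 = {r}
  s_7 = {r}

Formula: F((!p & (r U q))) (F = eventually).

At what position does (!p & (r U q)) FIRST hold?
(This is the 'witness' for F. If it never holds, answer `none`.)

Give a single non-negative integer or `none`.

s_0={}: (!p & (r U q))=False !p=True p=False (r U q)=False r=False q=False
s_1={p,r,s}: (!p & (r U q))=False !p=False p=True (r U q)=False r=True q=False
s_2={s}: (!p & (r U q))=False !p=True p=False (r U q)=False r=False q=False
s_3={p,q}: (!p & (r U q))=False !p=False p=True (r U q)=True r=False q=True
s_4={}: (!p & (r U q))=False !p=True p=False (r U q)=False r=False q=False
s_5={q,s}: (!p & (r U q))=True !p=True p=False (r U q)=True r=False q=True
s_6={r}: (!p & (r U q))=False !p=True p=False (r U q)=False r=True q=False
s_7={r}: (!p & (r U q))=False !p=True p=False (r U q)=False r=True q=False
F((!p & (r U q))) holds; first witness at position 5.

Answer: 5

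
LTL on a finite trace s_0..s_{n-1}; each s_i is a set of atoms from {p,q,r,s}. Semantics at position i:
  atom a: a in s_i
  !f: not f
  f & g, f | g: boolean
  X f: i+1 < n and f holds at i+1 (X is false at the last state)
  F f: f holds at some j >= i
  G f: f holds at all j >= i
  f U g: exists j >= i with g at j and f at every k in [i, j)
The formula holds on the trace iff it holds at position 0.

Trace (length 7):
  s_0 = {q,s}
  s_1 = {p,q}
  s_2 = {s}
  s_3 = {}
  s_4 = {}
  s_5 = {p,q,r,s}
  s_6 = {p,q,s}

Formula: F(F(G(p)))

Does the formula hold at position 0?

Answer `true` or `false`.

Answer: true

Derivation:
s_0={q,s}: F(F(G(p)))=True F(G(p))=True G(p)=False p=False
s_1={p,q}: F(F(G(p)))=True F(G(p))=True G(p)=False p=True
s_2={s}: F(F(G(p)))=True F(G(p))=True G(p)=False p=False
s_3={}: F(F(G(p)))=True F(G(p))=True G(p)=False p=False
s_4={}: F(F(G(p)))=True F(G(p))=True G(p)=False p=False
s_5={p,q,r,s}: F(F(G(p)))=True F(G(p))=True G(p)=True p=True
s_6={p,q,s}: F(F(G(p)))=True F(G(p))=True G(p)=True p=True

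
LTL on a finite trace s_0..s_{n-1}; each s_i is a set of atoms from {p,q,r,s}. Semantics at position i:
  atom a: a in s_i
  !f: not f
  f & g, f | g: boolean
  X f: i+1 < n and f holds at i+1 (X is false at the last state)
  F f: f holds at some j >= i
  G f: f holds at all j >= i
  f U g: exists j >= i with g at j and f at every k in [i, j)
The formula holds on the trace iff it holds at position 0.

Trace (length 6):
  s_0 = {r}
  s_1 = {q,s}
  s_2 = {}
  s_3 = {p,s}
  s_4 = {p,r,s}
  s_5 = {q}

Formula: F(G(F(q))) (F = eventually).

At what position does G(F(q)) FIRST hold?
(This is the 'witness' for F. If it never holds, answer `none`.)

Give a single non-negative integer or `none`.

s_0={r}: G(F(q))=True F(q)=True q=False
s_1={q,s}: G(F(q))=True F(q)=True q=True
s_2={}: G(F(q))=True F(q)=True q=False
s_3={p,s}: G(F(q))=True F(q)=True q=False
s_4={p,r,s}: G(F(q))=True F(q)=True q=False
s_5={q}: G(F(q))=True F(q)=True q=True
F(G(F(q))) holds; first witness at position 0.

Answer: 0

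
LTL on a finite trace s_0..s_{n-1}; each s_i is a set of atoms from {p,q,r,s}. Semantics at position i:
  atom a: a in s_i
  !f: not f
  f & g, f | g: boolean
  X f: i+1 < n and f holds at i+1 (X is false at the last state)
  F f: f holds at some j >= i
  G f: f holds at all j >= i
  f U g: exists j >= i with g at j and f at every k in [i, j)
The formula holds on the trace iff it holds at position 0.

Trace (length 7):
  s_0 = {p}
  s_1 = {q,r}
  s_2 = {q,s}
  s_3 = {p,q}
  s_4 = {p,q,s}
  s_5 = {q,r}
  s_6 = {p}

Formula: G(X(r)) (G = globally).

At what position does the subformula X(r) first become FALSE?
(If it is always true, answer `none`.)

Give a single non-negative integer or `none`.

s_0={p}: X(r)=True r=False
s_1={q,r}: X(r)=False r=True
s_2={q,s}: X(r)=False r=False
s_3={p,q}: X(r)=False r=False
s_4={p,q,s}: X(r)=True r=False
s_5={q,r}: X(r)=False r=True
s_6={p}: X(r)=False r=False
G(X(r)) holds globally = False
First violation at position 1.

Answer: 1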